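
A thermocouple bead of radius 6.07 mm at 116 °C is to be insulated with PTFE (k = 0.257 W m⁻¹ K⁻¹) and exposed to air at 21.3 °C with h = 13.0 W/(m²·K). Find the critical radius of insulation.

For a sphere, r_cr = 2k_ins/h = 2·0.257/13.0 = 0.0395 m = 3.95 cm

r_cr = 3.95 cm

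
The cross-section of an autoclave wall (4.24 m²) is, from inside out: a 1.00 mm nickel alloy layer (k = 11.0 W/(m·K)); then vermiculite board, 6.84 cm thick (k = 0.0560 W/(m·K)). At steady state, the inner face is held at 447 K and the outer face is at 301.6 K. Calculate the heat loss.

Treat each layer as a resistance in series:
  R_nickel alloy = L/(kA) = 0.00100/(11.0·4.24) = 2.144×10^-5 K/W
  R_vermiculite board = L/(kA) = 0.0684/(0.0560·4.24) = 0.2881 K/W
ΣR = 2.144×10^-5 + 0.2881 = 0.2881 K/W
Q = ΔT/ΣR = (447 K − 301.6 K)/0.2881 = 505 W

Q = 505 W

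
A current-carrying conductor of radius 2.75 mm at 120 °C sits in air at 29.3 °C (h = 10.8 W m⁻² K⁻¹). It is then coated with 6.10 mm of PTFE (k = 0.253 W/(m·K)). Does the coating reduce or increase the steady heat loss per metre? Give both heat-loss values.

increases: 16.9 → 37.8 W/m

Critical radius for a cylinder: r_cr = k/h = 0.0234 m = 2.34 cm.
Outer radius after coating: r₂ = 0.00275 + 0.00610 = 0.00885 m.
Since r₁ < r_cr and r₂ ≤ r_cr, the coating moves toward the maximum at r_cr — heat loss rises.
Bare: R = 1/(2πr₁h) = 5.359 m·K/W; Q = 90.7/5.359 = 16.9 W/m.
Coated: R = R_cond + R_conv = 2.400 m·K/W; Q = 90.7/2.400 = 37.8 W/m.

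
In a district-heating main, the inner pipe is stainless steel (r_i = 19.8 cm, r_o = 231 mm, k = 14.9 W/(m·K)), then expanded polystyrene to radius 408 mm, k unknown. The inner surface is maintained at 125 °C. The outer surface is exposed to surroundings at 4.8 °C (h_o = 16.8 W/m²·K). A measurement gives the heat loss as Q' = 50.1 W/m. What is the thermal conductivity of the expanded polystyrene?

k = 0.0381 W/m·K

ΣR = ΔT/Q' = |125 − 4.8|/50.1 = 2.399 m·K/W
Known resistances:
  R'_stainless steel = ln(0.231/0.198)/(2πk) = 0.1542/(2π·14.9) = 0.001647 m·K/W
  R'_conv,out = 1/(2πr h) = 1/(2π·0.408·16.8) = 0.02322 m·K/W
R_expanded polystyrene = ΣR − ΣR_known = 2.399 − 0.02487 = 2.374 m·K/W
ln(r₂/r₁)/(2πk) = 2.374 ⇒ k = 0.5688/(2π·2.374) = 0.0381 W/m·K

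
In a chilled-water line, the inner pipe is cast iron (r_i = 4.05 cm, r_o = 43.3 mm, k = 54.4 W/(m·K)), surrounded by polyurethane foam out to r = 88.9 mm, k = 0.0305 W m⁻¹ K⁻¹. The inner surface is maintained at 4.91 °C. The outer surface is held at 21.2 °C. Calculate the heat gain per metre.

Treat each layer as a resistance in series:
  R'_cast iron = ln(0.0433/0.0405)/(2πk) = 0.06685/(2π·54.4) = 1.956×10^-4 m·K/W
  R'_polyurethane foam = ln(0.0889/0.0433)/(2πk) = 0.7194/(2π·0.0305) = 3.754 m·K/W
ΣR = 1.956×10^-4 + 3.754 = 3.754 m·K/W
Q' = ΔT/ΣR = (4.91 °C − 21.2 °C)/3.754 = -4.34 W/m
(Negative Q' ⇒ heat flows inward; heat gain = 4.34 W/m.)

Q' = 4.34 W/m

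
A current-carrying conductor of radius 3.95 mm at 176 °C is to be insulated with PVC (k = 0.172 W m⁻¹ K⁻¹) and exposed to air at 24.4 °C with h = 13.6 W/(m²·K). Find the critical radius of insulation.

r_cr = 1.26 cm

For a cylinder, r_cr = k_ins/h = 0.172/13.6 = 0.0126 m = 1.26 cm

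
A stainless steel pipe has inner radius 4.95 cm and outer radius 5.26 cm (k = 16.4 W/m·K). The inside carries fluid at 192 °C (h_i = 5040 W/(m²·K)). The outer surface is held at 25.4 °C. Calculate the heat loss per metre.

Treat each layer as a resistance in series:
  R'_conv,in = 1/(2πr h) = 1/(2π·0.0495·5040) = 6.379×10^-4 m·K/W
  R'_stainless steel = ln(0.0526/0.0495)/(2πk) = 0.06074/(2π·16.4) = 5.895×10^-4 m·K/W
ΣR = 6.379×10^-4 + 5.895×10^-4 = 0.001227 m·K/W
Q' = ΔT/ΣR = (192 °C − 25.4 °C)/0.001227 = 1.36×10^5 W/m

Q' = 1.36×10^5 W/m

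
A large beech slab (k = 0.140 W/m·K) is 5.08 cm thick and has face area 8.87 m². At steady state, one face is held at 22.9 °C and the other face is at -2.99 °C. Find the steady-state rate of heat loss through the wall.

Q = 633 W

Q = kA·ΔT/L = 0.140 × 8.87 × |22.9 °C − -2.99 °C| / 0.0508 = 633 W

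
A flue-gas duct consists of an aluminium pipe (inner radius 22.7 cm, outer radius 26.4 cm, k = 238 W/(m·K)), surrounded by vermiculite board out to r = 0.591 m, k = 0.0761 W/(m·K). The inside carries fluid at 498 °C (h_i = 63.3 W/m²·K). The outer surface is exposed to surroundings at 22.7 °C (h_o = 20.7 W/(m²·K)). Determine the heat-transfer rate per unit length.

Treat each layer as a resistance in series:
  R'_conv,in = 1/(2πr h) = 1/(2π·0.227·63.3) = 0.01108 m·K/W
  R'_aluminium = ln(0.264/0.227)/(2πk) = 0.1510/(2π·238) = 1.010×10^-4 m·K/W
  R'_vermiculite board = ln(0.591/0.264)/(2πk) = 0.8059/(2π·0.0761) = 1.685 m·K/W
  R'_conv,out = 1/(2πr h) = 1/(2π·0.591·20.7) = 0.01301 m·K/W
ΣR = 0.01108 + 1.010×10^-4 + 1.685 + 0.01301 = 1.709 m·K/W
Q' = ΔT/ΣR = (498 °C − 22.7 °C)/1.709 = 278 W/m

Q' = 278 W/m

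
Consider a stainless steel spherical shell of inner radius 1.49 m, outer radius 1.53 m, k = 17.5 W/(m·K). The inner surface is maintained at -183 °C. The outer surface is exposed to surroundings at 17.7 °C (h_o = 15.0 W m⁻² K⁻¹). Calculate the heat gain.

Q = 85.5 kW

Series thermal resistances, inner to outer:
  R_stainless steel = (1/1.49 − 1/1.53)/(4πk) = 0.01755/(4π·17.5) = 7.979×10^-5 K/W
  R_conv,out = 1/(4πr²h) = 1/(4π·1.53²·15.0) = 0.002266 K/W
ΣR = 7.979×10^-5 + 0.002266 = 0.002346 K/W
Q = ΔT/ΣR = (-183 °C − 17.7 °C)/0.002346 = -85500 W
(Negative Q ⇒ heat flows inward; heat gain = 85500 W.)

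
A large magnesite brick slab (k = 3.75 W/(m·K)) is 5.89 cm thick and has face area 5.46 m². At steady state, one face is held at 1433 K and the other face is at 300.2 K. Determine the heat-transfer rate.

Q = 394 kW

Q = kA·ΔT/L = 3.75 × 5.46 × |1433 K − 300.2 K| / 0.0589 = 3.94×10^5 W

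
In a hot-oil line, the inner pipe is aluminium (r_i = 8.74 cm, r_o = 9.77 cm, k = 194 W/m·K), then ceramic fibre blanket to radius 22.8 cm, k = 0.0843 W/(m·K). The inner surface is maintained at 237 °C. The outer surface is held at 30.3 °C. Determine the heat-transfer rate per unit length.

Q' = 129 W/m

Series thermal resistances, inner to outer:
  R'_aluminium = ln(0.0977/0.0874)/(2πk) = 0.1114/(2π·194) = 9.140×10^-5 m·K/W
  R'_ceramic fibre blanket = ln(0.228/0.0977)/(2πk) = 0.8474/(2π·0.0843) = 1.600 m·K/W
ΣR = 9.140×10^-5 + 1.600 = 1.600 m·K/W
Q' = ΔT/ΣR = (237 °C − 30.3 °C)/1.600 = 129 W/m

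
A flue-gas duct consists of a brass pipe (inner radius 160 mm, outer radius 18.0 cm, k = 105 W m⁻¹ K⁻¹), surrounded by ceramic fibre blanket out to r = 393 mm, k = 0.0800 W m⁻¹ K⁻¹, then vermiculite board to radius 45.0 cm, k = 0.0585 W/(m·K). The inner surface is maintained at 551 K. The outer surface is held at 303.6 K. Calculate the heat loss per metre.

Q' = 129 W/m

Resistance network (inner→outer):
  R'_brass = ln(0.180/0.160)/(2πk) = 0.1178/(2π·105) = 1.785×10^-4 m·K/W
  R'_ceramic fibre blanket = ln(0.393/0.180)/(2πk) = 0.7809/(2π·0.0800) = 1.553 m·K/W
  R'_vermiculite board = ln(0.450/0.393)/(2πk) = 0.1354/(2π·0.0585) = 0.3685 m·K/W
ΣR = 1.785×10^-4 + 1.553 + 0.3685 = 1.922 m·K/W
Q' = ΔT/ΣR = (551 K − 303.6 K)/1.922 = 129 W/m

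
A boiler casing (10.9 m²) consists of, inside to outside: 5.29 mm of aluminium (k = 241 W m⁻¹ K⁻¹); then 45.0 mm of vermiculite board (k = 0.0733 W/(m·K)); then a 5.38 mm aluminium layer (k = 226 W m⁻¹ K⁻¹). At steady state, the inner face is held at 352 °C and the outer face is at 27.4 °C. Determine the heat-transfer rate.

Series thermal resistances, inner to outer:
  R_aluminium = L/(kA) = 0.00529/(241·10.9) = 2.014×10^-6 K/W
  R_vermiculite board = L/(kA) = 0.0450/(0.0733·10.9) = 0.05632 K/W
  R_aluminium = L/(kA) = 0.00538/(226·10.9) = 2.184×10^-6 K/W
ΣR = 2.014×10^-6 + 0.05632 + 2.184×10^-6 = 0.05632 K/W
Q = ΔT/ΣR = (352 °C − 27.4 °C)/0.05632 = 5760 W

Q = 5.76 kW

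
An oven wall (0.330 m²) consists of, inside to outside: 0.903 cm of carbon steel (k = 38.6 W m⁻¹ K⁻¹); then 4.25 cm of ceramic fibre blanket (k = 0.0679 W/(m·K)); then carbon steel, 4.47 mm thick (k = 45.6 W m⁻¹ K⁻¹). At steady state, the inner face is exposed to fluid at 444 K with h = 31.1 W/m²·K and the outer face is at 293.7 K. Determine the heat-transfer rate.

Q = 75.3 W

Series thermal resistances, inner to outer:
  R_conv,in = 1/(hA) = 1/(31.1·0.330) = 0.09744 K/W
  R_carbon steel = L/(kA) = 0.00903/(38.6·0.330) = 7.089×10^-4 K/W
  R_ceramic fibre blanket = L/(kA) = 0.0425/(0.0679·0.330) = 1.897 K/W
  R_carbon steel = L/(kA) = 0.00447/(45.6·0.330) = 2.970×10^-4 K/W
ΣR = 0.09744 + 7.089×10^-4 + 1.897 + 2.970×10^-4 = 1.995 K/W
Q = ΔT/ΣR = (444 K − 293.7 K)/1.995 = 75.3 W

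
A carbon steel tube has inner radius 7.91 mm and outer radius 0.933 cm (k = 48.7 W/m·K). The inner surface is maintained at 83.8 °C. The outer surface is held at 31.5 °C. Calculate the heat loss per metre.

Q' = 96.9 kW/m

Q' = 2πk·ΔT/ln(r₂/r₁) = 2π × 48.7 × 52.3 / ln(0.00933/0.00791) = 96900 W/m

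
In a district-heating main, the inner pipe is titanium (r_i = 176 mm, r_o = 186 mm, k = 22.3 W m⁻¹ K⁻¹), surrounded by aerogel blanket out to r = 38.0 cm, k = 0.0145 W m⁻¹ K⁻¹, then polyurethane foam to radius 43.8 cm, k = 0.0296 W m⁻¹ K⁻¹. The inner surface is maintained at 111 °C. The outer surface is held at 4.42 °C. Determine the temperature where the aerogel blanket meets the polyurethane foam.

Resistance network (inner→outer):
  R'_titanium = ln(0.186/0.176)/(2πk) = 0.05526/(2π·22.3) = 3.944×10^-4 m·K/W
  R'_aerogel blanket = ln(0.380/0.186)/(2πk) = 0.7144/(2π·0.0145) = 7.842 m·K/W
  R'_polyurethane foam = ln(0.438/0.380)/(2πk) = 0.1420/(2π·0.0296) = 0.7638 m·K/W
ΣR = 3.944×10^-4 + 7.842 + 0.7638 = 8.606 m·K/W
Q' = ΔT/ΣR = (111 °C − 4.42 °C)/8.606 = 12.38 W/m
From the inner boundary to the aerogel blanket/polyurethane foam interface, ΣR_partial = 7.842 m·K/W.
T_interface = T_in − Q'·ΣR_partial = 111 °C − (12.38)(7.842) = 13.9 °C

T = 13.9 °C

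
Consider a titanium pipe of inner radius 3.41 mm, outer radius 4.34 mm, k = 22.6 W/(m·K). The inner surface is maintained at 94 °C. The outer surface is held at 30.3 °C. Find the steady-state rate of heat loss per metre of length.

Q' = 2πk·ΔT/ln(r₂/r₁) = 2π × 22.6 × 63.7 / ln(0.00434/0.00341) = 37500 W/m

Q' = 37.5 kW/m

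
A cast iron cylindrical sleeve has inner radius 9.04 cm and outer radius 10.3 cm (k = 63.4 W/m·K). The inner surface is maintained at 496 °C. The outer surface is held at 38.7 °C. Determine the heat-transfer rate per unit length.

Q' = 2πk·ΔT/ln(r₂/r₁) = 2π × 63.4 × 457.3 / ln(0.103/0.0904) = 1.40×10^6 W/m

Q' = 1400 kW/m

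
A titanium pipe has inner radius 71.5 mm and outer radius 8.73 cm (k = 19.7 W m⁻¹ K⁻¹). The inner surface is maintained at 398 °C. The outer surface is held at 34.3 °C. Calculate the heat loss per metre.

Q' = 2πk·ΔT/ln(r₂/r₁) = 2π × 19.7 × 363.7 / ln(0.0873/0.0715) = 2.25×10^5 W/m

Q' = 2.25×10^5 W/m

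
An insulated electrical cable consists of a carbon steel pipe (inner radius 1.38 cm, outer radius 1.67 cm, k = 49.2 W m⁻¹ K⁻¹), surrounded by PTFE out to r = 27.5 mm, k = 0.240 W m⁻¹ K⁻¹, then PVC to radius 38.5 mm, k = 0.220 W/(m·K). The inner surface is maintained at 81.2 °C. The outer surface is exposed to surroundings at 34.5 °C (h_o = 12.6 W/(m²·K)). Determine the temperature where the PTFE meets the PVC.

Series thermal resistances, inner to outer:
  R'_carbon steel = ln(0.0167/0.0138)/(2πk) = 0.1907/(2π·49.2) = 6.170×10^-4 m·K/W
  R'_PTFE = ln(0.0275/0.0167)/(2πk) = 0.4988/(2π·0.240) = 0.3308 m·K/W
  R'_PVC = ln(0.0385/0.0275)/(2πk) = 0.3365/(2π·0.220) = 0.2434 m·K/W
  R'_conv,out = 1/(2πr h) = 1/(2π·0.0385·12.6) = 0.3281 m·K/W
ΣR = 6.170×10^-4 + 0.3308 + 0.2434 + 0.3281 = 0.9029 m·K/W
Q' = ΔT/ΣR = (81.2 °C − 34.5 °C)/0.9029 = 51.72 W/m
From the inner boundary to the PTFE/PVC interface, ΣR_partial = 0.3314 m·K/W.
T_interface = T_in − Q'·ΣR_partial = 81.2 °C − (51.72)(0.3314) = 64.1 °C

T = 64.1 °C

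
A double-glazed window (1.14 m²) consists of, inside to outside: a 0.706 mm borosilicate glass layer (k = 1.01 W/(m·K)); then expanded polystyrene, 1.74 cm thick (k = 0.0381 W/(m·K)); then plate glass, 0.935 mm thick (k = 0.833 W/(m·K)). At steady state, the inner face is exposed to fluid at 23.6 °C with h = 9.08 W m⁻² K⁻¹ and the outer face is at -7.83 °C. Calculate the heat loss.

Q = 63.0 W

Series thermal resistances, inner to outer:
  R_conv,in = 1/(hA) = 1/(9.08·1.14) = 0.09661 K/W
  R_borosilicate glass = L/(kA) = 7.06×10^-4/(1.01·1.14) = 6.132×10^-4 K/W
  R_expanded polystyrene = L/(kA) = 0.0174/(0.0381·1.14) = 0.4006 K/W
  R_plate glass = L/(kA) = 9.35×10^-4/(0.833·1.14) = 9.846×10^-4 K/W
ΣR = 0.09661 + 6.132×10^-4 + 0.4006 + 9.846×10^-4 = 0.4988 K/W
Q = ΔT/ΣR = (23.6 °C − -7.83 °C)/0.4988 = 63.0 W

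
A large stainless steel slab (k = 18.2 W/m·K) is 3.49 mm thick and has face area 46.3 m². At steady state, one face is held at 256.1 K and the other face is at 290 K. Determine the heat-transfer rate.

Q = kA·ΔT/L = 18.2 × 46.3 × |256.1 K − 290 K| / 0.00349 = 8.19×10^6 W

Q = 8190 kW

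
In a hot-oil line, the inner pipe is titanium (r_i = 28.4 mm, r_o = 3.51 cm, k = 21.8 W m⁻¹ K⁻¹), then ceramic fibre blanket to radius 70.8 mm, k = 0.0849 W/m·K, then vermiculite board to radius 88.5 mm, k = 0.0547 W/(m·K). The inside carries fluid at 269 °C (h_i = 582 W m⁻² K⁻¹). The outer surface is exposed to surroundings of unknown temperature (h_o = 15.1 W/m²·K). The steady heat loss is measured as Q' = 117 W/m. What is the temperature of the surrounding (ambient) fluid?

T_out = 23.9 °C

Sum the resistances:
  R'_conv,in = 1/(2πr h) = 1/(2π·0.0284·582) = 0.009629 m·K/W
  R'_titanium = ln(0.0351/0.0284)/(2πk) = 0.2118/(2π·21.8) = 0.001546 m·K/W
  R'_ceramic fibre blanket = ln(0.0708/0.0351)/(2πk) = 0.7017/(2π·0.0849) = 1.315 m·K/W
  R'_vermiculite board = ln(0.0885/0.0708)/(2πk) = 0.2231/(2π·0.0547) = 0.6493 m·K/W
  R'_conv,out = 1/(2πr h) = 1/(2π·0.0885·15.1) = 0.1191 m·K/W
ΣR = 2.095 m·K/W
ΔT = Q'·ΣR = 117 × 2.095 = 245.1 K
Heat flows outward, so T_out = T_in − ΔT = 269 − 245.1 = 23.9 °C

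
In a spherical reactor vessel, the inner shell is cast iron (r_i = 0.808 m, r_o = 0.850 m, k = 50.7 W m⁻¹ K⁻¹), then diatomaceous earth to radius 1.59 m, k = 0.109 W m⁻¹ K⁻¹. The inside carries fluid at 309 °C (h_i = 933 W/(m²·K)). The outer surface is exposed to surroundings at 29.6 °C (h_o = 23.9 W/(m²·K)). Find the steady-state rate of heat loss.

Series thermal resistances, inner to outer:
  R_conv,in = 1/(4πr²h) = 1/(4π·0.808²·933) = 1.306×10^-4 K/W
  R_cast iron = (1/0.808 − 1/0.850)/(4πk) = 0.06115/(4π·50.7) = 9.598×10^-5 K/W
  R_diatomaceous earth = (1/0.850 − 1/1.59)/(4πk) = 0.5475/(4π·0.109) = 0.3997 K/W
  R_conv,out = 1/(4πr²h) = 1/(4π·1.59²·23.9) = 0.001317 K/W
ΣR = 1.306×10^-4 + 9.598×10^-5 + 0.3997 + 0.001317 = 0.4012 K/W
Q = ΔT/ΣR = (309 °C − 29.6 °C)/0.4012 = 696 W

Q = 696 W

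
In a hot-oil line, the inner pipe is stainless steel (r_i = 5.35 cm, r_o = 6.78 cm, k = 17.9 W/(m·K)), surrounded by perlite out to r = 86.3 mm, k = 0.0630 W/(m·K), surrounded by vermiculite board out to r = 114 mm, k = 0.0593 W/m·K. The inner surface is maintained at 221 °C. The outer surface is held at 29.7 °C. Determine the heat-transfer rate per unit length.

Q' = 141 W/m

Resistance network (inner→outer):
  R'_stainless steel = ln(0.0678/0.0535)/(2πk) = 0.2369/(2π·17.9) = 0.002106 m·K/W
  R'_perlite = ln(0.0863/0.0678)/(2πk) = 0.2413/(2π·0.0630) = 0.6095 m·K/W
  R'_vermiculite board = ln(0.114/0.0863)/(2πk) = 0.2784/(2π·0.0593) = 0.7471 m·K/W
ΣR = 0.002106 + 0.6095 + 0.7471 = 1.359 m·K/W
Q' = ΔT/ΣR = (221 °C − 29.7 °C)/1.359 = 141 W/m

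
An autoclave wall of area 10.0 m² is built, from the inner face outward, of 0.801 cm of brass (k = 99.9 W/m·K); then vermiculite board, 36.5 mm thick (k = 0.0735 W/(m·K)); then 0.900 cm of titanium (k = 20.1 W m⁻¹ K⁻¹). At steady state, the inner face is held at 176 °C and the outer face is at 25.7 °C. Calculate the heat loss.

Q = 3020 W

Resistance network (inner→outer):
  R_brass = L/(kA) = 0.00801/(99.9·10.0) = 8.018×10^-6 K/W
  R_vermiculite board = L/(kA) = 0.0365/(0.0735·10.0) = 0.04966 K/W
  R_titanium = L/(kA) = 0.00900/(20.1·10.0) = 4.478×10^-5 K/W
ΣR = 8.018×10^-6 + 0.04966 + 4.478×10^-5 = 0.04971 K/W
Q = ΔT/ΣR = (176 °C − 25.7 °C)/0.04971 = 3020 W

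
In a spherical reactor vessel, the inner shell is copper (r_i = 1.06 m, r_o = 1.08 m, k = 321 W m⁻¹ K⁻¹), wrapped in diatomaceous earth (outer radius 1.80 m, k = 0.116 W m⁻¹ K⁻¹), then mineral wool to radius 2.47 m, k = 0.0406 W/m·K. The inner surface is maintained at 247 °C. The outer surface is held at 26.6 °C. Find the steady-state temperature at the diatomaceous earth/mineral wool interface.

Resistance network (inner→outer):
  R_copper = (1/1.06 − 1/1.08)/(4πk) = 0.01747/(4π·321) = 4.331×10^-6 K/W
  R_diatomaceous earth = (1/1.08 − 1/1.80)/(4πk) = 0.3704/(4π·0.116) = 0.2541 K/W
  R_mineral wool = (1/1.80 − 1/2.47)/(4πk) = 0.1507/(4π·0.0406) = 0.2954 K/W
ΣR = 4.331×10^-6 + 0.2541 + 0.2954 = 0.5495 K/W
Q = ΔT/ΣR = (247 °C − 26.6 °C)/0.5495 = 401.1 W
From the inner boundary to the diatomaceous earth/mineral wool interface, ΣR_partial = 0.2541 K/W.
T_interface = T_in − Q·ΣR_partial = 247 °C − (401.1)(0.2541) = 145 °C

T = 145 °C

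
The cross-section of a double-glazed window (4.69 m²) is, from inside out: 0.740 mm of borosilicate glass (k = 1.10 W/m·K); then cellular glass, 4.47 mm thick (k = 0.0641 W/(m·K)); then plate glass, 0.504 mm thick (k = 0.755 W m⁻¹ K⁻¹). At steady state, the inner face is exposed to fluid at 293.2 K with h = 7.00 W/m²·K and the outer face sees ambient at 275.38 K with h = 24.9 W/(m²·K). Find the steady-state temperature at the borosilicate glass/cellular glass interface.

Treat each layer as a resistance in series:
  R_conv,in = 1/(hA) = 1/(7.00·4.69) = 0.03046 K/W
  R_borosilicate glass = L/(kA) = 7.40×10^-4/(1.10·4.69) = 1.434×10^-4 K/W
  R_cellular glass = L/(kA) = 0.00447/(0.0641·4.69) = 0.01487 K/W
  R_plate glass = L/(kA) = 5.04×10^-4/(0.755·4.69) = 1.423×10^-4 K/W
  R_conv,out = 1/(hA) = 1/(24.9·4.69) = 0.008563 K/W
ΣR = 0.03046 + 1.434×10^-4 + 0.01487 + 1.423×10^-4 + 0.008563 = 0.05418 K/W
Q = ΔT/ΣR = (293.2 K − 275.38 K)/0.05418 = 328.9 W
From the inner boundary to the borosilicate glass/cellular glass interface, ΣR_partial = 0.03060 K/W.
T_interface = T_in − Q·ΣR_partial = 293.2 K − (328.9)(0.03060) = 283.1 K

T = 283.1 K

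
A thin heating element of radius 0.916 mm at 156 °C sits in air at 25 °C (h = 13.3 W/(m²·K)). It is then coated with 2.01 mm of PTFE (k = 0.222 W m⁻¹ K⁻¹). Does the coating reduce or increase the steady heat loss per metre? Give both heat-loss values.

Critical radius for a cylinder: r_cr = k/h = 0.0167 m = 1.67 cm.
Outer radius after coating: r₂ = 9.16×10^-4 + 0.00201 = 0.002926 m.
Since r₁ < r_cr and r₂ ≤ r_cr, the coating moves toward the maximum at r_cr — heat loss rises.
Bare: R = 1/(2πr₁h) = 13.06 m·K/W; Q = 131/13.06 = 10.0 W/m.
Coated: R = R_cond + R_conv = 4.922 m·K/W; Q = 131/4.922 = 26.6 W/m.

increases: 10.0 → 26.6 W/m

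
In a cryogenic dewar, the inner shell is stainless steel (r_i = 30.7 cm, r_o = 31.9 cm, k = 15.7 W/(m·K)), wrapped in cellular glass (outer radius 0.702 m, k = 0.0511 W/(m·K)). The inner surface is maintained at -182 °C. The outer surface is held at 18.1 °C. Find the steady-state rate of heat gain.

Resistance network (inner→outer):
  R_stainless steel = (1/0.307 − 1/0.319)/(4πk) = 0.1225/(4π·15.7) = 6.211×10^-4 K/W
  R_cellular glass = (1/0.319 − 1/0.702)/(4πk) = 1.710/(4π·0.0511) = 2.663 K/W
ΣR = 6.211×10^-4 + 2.663 = 2.664 K/W
Q = ΔT/ΣR = (-182 °C − 18.1 °C)/2.664 = -75.1 W
(Negative Q ⇒ heat flows inward; heat gain = 75.1 W.)

Q = 75.1 W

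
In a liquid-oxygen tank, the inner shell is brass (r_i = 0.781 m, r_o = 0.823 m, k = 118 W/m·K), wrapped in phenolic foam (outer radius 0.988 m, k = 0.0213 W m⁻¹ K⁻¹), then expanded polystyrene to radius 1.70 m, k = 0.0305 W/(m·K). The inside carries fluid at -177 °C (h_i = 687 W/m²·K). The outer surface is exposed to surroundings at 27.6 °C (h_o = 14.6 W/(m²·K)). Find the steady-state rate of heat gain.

Q = 110 W

Treat each layer as a resistance in series:
  R_conv,in = 1/(4πr²h) = 1/(4π·0.781²·687) = 1.899×10^-4 K/W
  R_brass = (1/0.781 − 1/0.823)/(4πk) = 0.06534/(4π·118) = 4.407×10^-5 K/W
  R_phenolic foam = (1/0.823 − 1/0.988)/(4πk) = 0.2029/(4π·0.0213) = 0.7581 K/W
  R_expanded polystyrene = (1/0.988 − 1/1.70)/(4πk) = 0.4239/(4π·0.0305) = 1.106 K/W
  R_conv,out = 1/(4πr²h) = 1/(4π·1.70²·14.6) = 0.001886 K/W
ΣR = 1.899×10^-4 + 4.407×10^-5 + 0.7581 + 1.106 + 0.001886 = 1.866 K/W
Q = ΔT/ΣR = (-177 °C − 27.6 °C)/1.866 = -110 W
(Negative Q ⇒ heat flows inward; heat gain = 110 W.)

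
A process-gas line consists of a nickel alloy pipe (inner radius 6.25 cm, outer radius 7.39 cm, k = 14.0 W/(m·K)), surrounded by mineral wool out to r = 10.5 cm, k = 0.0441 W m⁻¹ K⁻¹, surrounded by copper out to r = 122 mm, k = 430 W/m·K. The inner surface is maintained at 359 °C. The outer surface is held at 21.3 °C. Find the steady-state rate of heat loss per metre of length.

Series thermal resistances, inner to outer:
  R'_nickel alloy = ln(0.0739/0.0625)/(2πk) = 0.1675/(2π·14.0) = 0.001905 m·K/W
  R'_mineral wool = ln(0.105/0.0739)/(2πk) = 0.3512/(2π·0.0441) = 1.268 m·K/W
  R'_copper = ln(0.122/0.105)/(2πk) = 0.1501/(2π·430) = 5.554×10^-5 m·K/W
ΣR = 0.001905 + 1.268 + 5.554×10^-5 = 1.270 m·K/W
Q' = ΔT/ΣR = (359 °C − 21.3 °C)/1.270 = 266 W/m

Q' = 266 W/m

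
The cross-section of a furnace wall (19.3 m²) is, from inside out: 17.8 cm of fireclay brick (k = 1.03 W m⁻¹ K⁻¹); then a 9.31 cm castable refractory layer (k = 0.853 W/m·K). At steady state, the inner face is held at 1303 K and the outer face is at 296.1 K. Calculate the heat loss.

Q = 68900 W

Treat each layer as a resistance in series:
  R_fireclay brick = L/(kA) = 0.178/(1.03·19.3) = 0.008954 K/W
  R_castable refractory = L/(kA) = 0.0931/(0.853·19.3) = 0.005655 K/W
ΣR = 0.008954 + 0.005655 = 0.01461 K/W
Q = ΔT/ΣR = (1303 K − 296.1 K)/0.01461 = 68900 W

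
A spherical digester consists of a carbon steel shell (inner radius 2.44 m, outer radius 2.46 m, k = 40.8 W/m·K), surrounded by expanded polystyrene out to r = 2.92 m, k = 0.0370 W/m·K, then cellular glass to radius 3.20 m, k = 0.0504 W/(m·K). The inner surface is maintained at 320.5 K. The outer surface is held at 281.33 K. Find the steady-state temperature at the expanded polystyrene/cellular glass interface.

T = 291.3 K

Series thermal resistances, inner to outer:
  R_carbon steel = (1/2.44 − 1/2.46)/(4πk) = 0.003332/(4π·40.8) = 6.499×10^-6 K/W
  R_expanded polystyrene = (1/2.46 − 1/2.92)/(4πk) = 0.06404/(4π·0.0370) = 0.1377 K/W
  R_cellular glass = (1/2.92 − 1/3.20)/(4πk) = 0.02997/(4π·0.0504) = 0.04731 K/W
ΣR = 6.499×10^-6 + 0.1377 + 0.04731 = 0.1850 K/W
Q = ΔT/ΣR = (320.5 K − 281.33 K)/0.1850 = 211.7 W
From the inner boundary to the expanded polystyrene/cellular glass interface, ΣR_partial = 0.1377 K/W.
T_interface = T_in − Q·ΣR_partial = 320.5 K − (211.7)(0.1377) = 291.3 K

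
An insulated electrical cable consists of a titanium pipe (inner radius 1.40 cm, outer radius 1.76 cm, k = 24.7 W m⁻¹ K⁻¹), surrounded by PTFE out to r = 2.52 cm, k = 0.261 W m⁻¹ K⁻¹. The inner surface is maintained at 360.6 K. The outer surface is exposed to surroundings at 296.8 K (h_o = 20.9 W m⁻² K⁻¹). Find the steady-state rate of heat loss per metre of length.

Q' = 122 W/m

Resistance network (inner→outer):
  R'_titanium = ln(0.0176/0.0140)/(2πk) = 0.2288/(2π·24.7) = 0.001475 m·K/W
  R'_PTFE = ln(0.0252/0.0176)/(2πk) = 0.3589/(2π·0.261) = 0.2189 m·K/W
  R'_conv,out = 1/(2πr h) = 1/(2π·0.0252·20.9) = 0.3022 m·K/W
ΣR = 0.001475 + 0.2189 + 0.3022 = 0.5226 m·K/W
Q' = ΔT/ΣR = (360.6 K − 296.8 K)/0.5226 = 122 W/m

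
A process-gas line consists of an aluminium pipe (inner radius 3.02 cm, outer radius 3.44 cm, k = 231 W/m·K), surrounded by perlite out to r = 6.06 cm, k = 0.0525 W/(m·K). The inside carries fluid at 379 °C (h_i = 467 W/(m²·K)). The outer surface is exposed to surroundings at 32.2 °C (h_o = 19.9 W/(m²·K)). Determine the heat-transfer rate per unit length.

Resistance network (inner→outer):
  R'_conv,in = 1/(2πr h) = 1/(2π·0.0302·467) = 0.01128 m·K/W
  R'_aluminium = ln(0.0344/0.0302)/(2πk) = 0.1302/(2π·231) = 8.972×10^-5 m·K/W
  R'_perlite = ln(0.0606/0.0344)/(2πk) = 0.5662/(2π·0.0525) = 1.717 m·K/W
  R'_conv,out = 1/(2πr h) = 1/(2π·0.0606·19.9) = 0.1320 m·K/W
ΣR = 0.01128 + 8.972×10^-5 + 1.717 + 0.1320 = 1.860 m·K/W
Q' = ΔT/ΣR = (379 °C − 32.2 °C)/1.860 = 186 W/m

Q' = 186 W/m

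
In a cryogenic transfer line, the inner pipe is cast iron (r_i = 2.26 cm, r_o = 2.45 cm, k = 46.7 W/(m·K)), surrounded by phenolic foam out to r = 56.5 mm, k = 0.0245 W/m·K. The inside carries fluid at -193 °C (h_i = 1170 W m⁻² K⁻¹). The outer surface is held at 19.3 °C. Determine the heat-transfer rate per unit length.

Resistance network (inner→outer):
  R'_conv,in = 1/(2πr h) = 1/(2π·0.0226·1170) = 0.006019 m·K/W
  R'_cast iron = ln(0.0245/0.0226)/(2πk) = 0.08072/(2π·46.7) = 2.751×10^-4 m·K/W
  R'_phenolic foam = ln(0.0565/0.0245)/(2πk) = 0.8356/(2π·0.0245) = 5.428 m·K/W
ΣR = 0.006019 + 2.751×10^-4 + 5.428 = 5.434 m·K/W
Q' = ΔT/ΣR = (-193 °C − 19.3 °C)/5.434 = -39.1 W/m
(Negative Q' ⇒ heat flows inward; heat gain = 39.1 W/m.)

Q' = 39.1 W/m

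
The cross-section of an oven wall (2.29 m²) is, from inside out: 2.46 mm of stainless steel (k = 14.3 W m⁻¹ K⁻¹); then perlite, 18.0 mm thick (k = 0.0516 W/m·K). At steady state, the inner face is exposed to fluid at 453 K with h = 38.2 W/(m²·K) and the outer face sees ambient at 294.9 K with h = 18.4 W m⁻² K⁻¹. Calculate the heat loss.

Resistance network (inner→outer):
  R_conv,in = 1/(hA) = 1/(38.2·2.29) = 0.01143 K/W
  R_stainless steel = L/(kA) = 0.00246/(14.3·2.29) = 7.512×10^-5 K/W
  R_perlite = L/(kA) = 0.0180/(0.0516·2.29) = 0.1523 K/W
  R_conv,out = 1/(hA) = 1/(18.4·2.29) = 0.02373 K/W
ΣR = 0.01143 + 7.512×10^-5 + 0.1523 + 0.02373 = 0.1875 K/W
Q = ΔT/ΣR = (453 K − 294.9 K)/0.1875 = 843 W

Q = 843 W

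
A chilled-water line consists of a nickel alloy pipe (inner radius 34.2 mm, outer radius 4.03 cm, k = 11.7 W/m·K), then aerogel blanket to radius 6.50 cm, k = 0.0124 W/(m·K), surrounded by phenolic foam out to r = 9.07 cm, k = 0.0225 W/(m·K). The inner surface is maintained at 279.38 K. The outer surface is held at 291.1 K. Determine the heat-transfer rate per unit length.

Q' = 1.38 W/m

Series thermal resistances, inner to outer:
  R'_nickel alloy = ln(0.0403/0.0342)/(2πk) = 0.1641/(2π·11.7) = 0.002233 m·K/W
  R'_aerogel blanket = ln(0.0650/0.0403)/(2πk) = 0.4780/(2π·0.0124) = 6.136 m·K/W
  R'_phenolic foam = ln(0.0907/0.0650)/(2πk) = 0.3332/(2π·0.0225) = 2.357 m·K/W
ΣR = 0.002233 + 6.136 + 2.357 = 8.495 m·K/W
Q' = ΔT/ΣR = (279.38 K − 291.1 K)/8.495 = -1.38 W/m
(Negative Q' ⇒ heat flows inward; heat gain = 1.38 W/m.)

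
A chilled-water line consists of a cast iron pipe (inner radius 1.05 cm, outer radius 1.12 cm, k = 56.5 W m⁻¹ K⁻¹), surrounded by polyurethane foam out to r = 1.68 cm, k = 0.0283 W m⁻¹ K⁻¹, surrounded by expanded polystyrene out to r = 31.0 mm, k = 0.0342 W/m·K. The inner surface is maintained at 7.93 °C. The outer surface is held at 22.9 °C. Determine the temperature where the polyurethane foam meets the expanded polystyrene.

T = 14.6 °C

Treat each layer as a resistance in series:
  R'_cast iron = ln(0.0112/0.0105)/(2πk) = 0.06454/(2π·56.5) = 1.818×10^-4 m·K/W
  R'_polyurethane foam = ln(0.0168/0.0112)/(2πk) = 0.4055/(2π·0.0283) = 2.280 m·K/W
  R'_expanded polystyrene = ln(0.0310/0.0168)/(2πk) = 0.6126/(2π·0.0342) = 2.851 m·K/W
ΣR = 1.818×10^-4 + 2.280 + 2.851 = 5.131 m·K/W
Q' = ΔT/ΣR = (7.93 °C − 22.9 °C)/5.131 = -2.918 W/m
From the inner boundary to the polyurethane foam/expanded polystyrene interface, ΣR_partial = 2.280 m·K/W.
T_interface = T_in − Q'·ΣR_partial = 7.93 °C − (-2.918)(2.280) = 14.6 °C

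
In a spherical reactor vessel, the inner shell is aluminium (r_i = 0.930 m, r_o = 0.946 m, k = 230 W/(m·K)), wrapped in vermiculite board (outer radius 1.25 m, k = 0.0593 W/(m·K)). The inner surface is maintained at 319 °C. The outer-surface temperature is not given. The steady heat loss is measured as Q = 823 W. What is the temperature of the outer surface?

Sum the resistances:
  R_aluminium = (1/0.930 − 1/0.946)/(4πk) = 0.01819/(4π·230) = 6.292×10^-6 K/W
  R_vermiculite board = (1/0.946 − 1/1.25)/(4πk) = 0.2571/(4π·0.0593) = 0.3450 K/W
ΣR = 0.3450 K/W
ΔT = Q·ΣR = 823 × 0.3450 = 283.9 K
Heat flows outward, so T_out = T_in − ΔT = 319 − 283.9 = 35.1 °C

T_out = 35.1 °C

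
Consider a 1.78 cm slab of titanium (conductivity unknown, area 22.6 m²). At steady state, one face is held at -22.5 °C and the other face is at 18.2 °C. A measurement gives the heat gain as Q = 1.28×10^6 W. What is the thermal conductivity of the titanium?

ΣR = ΔT/Q = |-22.5 − 18.2|/1.28×10^6 = 3.180×10^-5 K/W
L/(kA) = 3.180×10^-5 ⇒ k = 0.0178/(3.180×10^-5·22.6) = 24.8 W/m·K

k = 24.8 W/m·K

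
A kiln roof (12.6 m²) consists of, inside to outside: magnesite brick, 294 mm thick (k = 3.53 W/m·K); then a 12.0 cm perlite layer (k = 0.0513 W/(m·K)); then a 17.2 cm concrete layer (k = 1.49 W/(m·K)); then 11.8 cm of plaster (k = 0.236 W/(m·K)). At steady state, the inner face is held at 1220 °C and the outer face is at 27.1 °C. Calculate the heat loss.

Series thermal resistances, inner to outer:
  R_magnesite brick = L/(kA) = 0.294/(3.53·12.6) = 0.006610 K/W
  R_perlite = L/(kA) = 0.120/(0.0513·12.6) = 0.1856 K/W
  R_concrete = L/(kA) = 0.172/(1.49·12.6) = 0.009162 K/W
  R_plaster = L/(kA) = 0.118/(0.236·12.6) = 0.03968 K/W
ΣR = 0.006610 + 0.1856 + 0.009162 + 0.03968 = 0.2411 K/W
Q = ΔT/ΣR = (1220 °C − 27.1 °C)/0.2411 = 4950 W

Q = 4.95 kW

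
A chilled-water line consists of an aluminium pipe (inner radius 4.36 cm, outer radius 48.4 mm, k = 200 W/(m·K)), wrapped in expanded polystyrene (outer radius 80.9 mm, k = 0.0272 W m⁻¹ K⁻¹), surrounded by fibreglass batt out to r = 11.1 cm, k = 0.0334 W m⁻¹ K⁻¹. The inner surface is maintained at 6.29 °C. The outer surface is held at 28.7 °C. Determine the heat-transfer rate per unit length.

Treat each layer as a resistance in series:
  R'_aluminium = ln(0.0484/0.0436)/(2πk) = 0.1044/(2π·200) = 8.311×10^-5 m·K/W
  R'_expanded polystyrene = ln(0.0809/0.0484)/(2πk) = 0.5137/(2π·0.0272) = 3.006 m·K/W
  R'_fibreglass batt = ln(0.111/0.0809)/(2πk) = 0.3163/(2π·0.0334) = 1.507 m·K/W
ΣR = 8.311×10^-5 + 3.006 + 1.507 = 4.513 m·K/W
Q' = ΔT/ΣR = (6.29 °C − 28.7 °C)/4.513 = -4.97 W/m
(Negative Q' ⇒ heat flows inward; heat gain = 4.97 W/m.)

Q' = 4.97 W/m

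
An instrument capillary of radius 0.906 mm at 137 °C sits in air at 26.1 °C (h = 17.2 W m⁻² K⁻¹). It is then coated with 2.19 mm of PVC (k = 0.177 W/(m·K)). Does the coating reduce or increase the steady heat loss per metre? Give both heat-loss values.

Critical radius for a cylinder: r_cr = k/h = 0.0103 m = 1.03 cm.
Outer radius after coating: r₂ = 9.06×10^-4 + 0.00219 = 0.003096 m.
Since r₁ < r_cr and r₂ ≤ r_cr, the coating moves toward the maximum at r_cr — heat loss rises.
Bare: R = 1/(2πr₁h) = 10.21 m·K/W; Q = 110.9/10.21 = 10.9 W/m.
Coated: R = R_cond + R_conv = 4.094 m·K/W; Q = 110.9/4.094 = 27.1 W/m.

increases: 10.9 → 27.1 W/m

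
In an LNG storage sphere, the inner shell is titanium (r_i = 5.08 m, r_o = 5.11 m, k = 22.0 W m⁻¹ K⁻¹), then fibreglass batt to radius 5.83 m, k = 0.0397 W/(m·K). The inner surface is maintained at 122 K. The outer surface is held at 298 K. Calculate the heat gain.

Series thermal resistances, inner to outer:
  R_titanium = (1/5.08 − 1/5.11)/(4πk) = 0.001156/(4π·22.0) = 4.180×10^-6 K/W
  R_fibreglass batt = (1/5.11 − 1/5.83)/(4πk) = 0.02417/(4π·0.0397) = 0.04844 K/W
ΣR = 4.180×10^-6 + 0.04844 = 0.04844 K/W
Q = ΔT/ΣR = (122 K − 298 K)/0.04844 = -3630 W
(Negative Q ⇒ heat flows inward; heat gain = 3630 W.)

Q = 3.63 kW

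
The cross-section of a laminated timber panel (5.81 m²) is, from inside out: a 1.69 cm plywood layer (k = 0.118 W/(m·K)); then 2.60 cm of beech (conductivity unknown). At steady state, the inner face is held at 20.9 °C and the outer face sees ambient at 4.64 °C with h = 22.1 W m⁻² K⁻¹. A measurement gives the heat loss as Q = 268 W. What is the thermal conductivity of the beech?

k = 0.159 W/m·K

ΣR = ΔT/Q = |20.9 − 4.64|/268 = 0.06067 K/W
Known resistances:
  R_plywood = L/(kA) = 0.0169/(0.118·5.81) = 0.02465 K/W
  R_conv,out = 1/(hA) = 1/(22.1·5.81) = 0.007788 K/W
R_beech = ΣR − ΣR_known = 0.06067 − 0.03244 = 0.02823 K/W
L/(kA) = 0.02823 ⇒ k = 0.0260/(0.02823·5.81) = 0.159 W/m·K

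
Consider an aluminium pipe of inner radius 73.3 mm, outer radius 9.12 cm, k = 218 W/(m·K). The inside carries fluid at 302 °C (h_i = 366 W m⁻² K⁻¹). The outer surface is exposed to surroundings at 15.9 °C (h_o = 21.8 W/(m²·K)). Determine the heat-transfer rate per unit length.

Q' = 3.32 kW/m

Resistance network (inner→outer):
  R'_conv,in = 1/(2πr h) = 1/(2π·0.0733·366) = 0.005932 m·K/W
  R'_aluminium = ln(0.0912/0.0733)/(2πk) = 0.2185/(2π·218) = 1.595×10^-4 m·K/W
  R'_conv,out = 1/(2πr h) = 1/(2π·0.0912·21.8) = 0.08005 m·K/W
ΣR = 0.005932 + 1.595×10^-4 + 0.08005 = 0.08614 m·K/W
Q' = ΔT/ΣR = (302 °C − 15.9 °C)/0.08614 = 3320 W/m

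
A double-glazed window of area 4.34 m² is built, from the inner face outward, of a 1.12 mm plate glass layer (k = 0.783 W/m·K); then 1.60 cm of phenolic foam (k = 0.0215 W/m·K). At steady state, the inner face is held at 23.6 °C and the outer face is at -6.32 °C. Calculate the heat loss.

Treat each layer as a resistance in series:
  R_plate glass = L/(kA) = 0.00112/(0.783·4.34) = 3.296×10^-4 K/W
  R_phenolic foam = L/(kA) = 0.0160/(0.0215·4.34) = 0.1715 K/W
ΣR = 3.296×10^-4 + 0.1715 = 0.1718 K/W
Q = ΔT/ΣR = (23.6 °C − -6.32 °C)/0.1718 = 174 W

Q = 174 W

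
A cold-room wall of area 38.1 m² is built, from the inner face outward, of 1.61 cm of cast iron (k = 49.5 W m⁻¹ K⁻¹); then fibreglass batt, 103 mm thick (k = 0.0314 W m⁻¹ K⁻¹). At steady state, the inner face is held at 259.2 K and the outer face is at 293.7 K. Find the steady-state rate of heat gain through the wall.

Q = 401 W

Resistance network (inner→outer):
  R_cast iron = L/(kA) = 0.0161/(49.5·38.1) = 8.537×10^-6 K/W
  R_fibreglass batt = L/(kA) = 0.103/(0.0314·38.1) = 0.08610 K/W
ΣR = 8.537×10^-6 + 0.08610 = 0.08611 K/W
Q = ΔT/ΣR = (259.2 K − 293.7 K)/0.08611 = -401 W
(Negative Q ⇒ heat flows inward; heat gain = 401 W.)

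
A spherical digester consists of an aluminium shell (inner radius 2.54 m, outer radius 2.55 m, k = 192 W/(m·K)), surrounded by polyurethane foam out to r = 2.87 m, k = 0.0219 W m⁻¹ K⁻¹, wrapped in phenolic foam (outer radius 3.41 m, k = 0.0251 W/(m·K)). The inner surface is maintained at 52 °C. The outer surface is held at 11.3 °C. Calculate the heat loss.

Q = 122 W

Treat each layer as a resistance in series:
  R_aluminium = (1/2.54 − 1/2.55)/(4πk) = 0.001544/(4π·192) = 6.399×10^-7 K/W
  R_polyurethane foam = (1/2.55 − 1/2.87)/(4πk) = 0.04372/(4π·0.0219) = 0.1589 K/W
  R_phenolic foam = (1/2.87 − 1/3.41)/(4πk) = 0.05518/(4π·0.0251) = 0.1749 K/W
ΣR = 6.399×10^-7 + 0.1589 + 0.1749 = 0.3338 K/W
Q = ΔT/ΣR = (52 °C − 11.3 °C)/0.3338 = 122 W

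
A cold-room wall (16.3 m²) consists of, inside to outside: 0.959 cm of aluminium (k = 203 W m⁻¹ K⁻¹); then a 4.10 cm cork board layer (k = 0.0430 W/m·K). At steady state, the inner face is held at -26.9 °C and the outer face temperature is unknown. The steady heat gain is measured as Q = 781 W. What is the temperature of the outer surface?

T_out = 18.8 °C

Series resistances:
  R_aluminium = L/(kA) = 0.00959/(203·16.3) = 2.898×10^-6 K/W
  R_cork board = L/(kA) = 0.0410/(0.0430·16.3) = 0.05850 K/W
ΣR = 0.05850 K/W
ΔT = Q·ΣR = 781 × 0.05850 = 45.69 K
Heat flows inward, so T_out = T_in + ΔT = -26.9 + 45.69 = 18.8 °C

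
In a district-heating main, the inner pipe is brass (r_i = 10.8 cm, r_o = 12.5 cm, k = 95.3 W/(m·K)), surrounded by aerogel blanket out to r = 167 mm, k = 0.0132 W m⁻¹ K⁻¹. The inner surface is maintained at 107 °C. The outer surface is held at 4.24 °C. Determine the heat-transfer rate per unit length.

Q' = 29.4 W/m

Series thermal resistances, inner to outer:
  R'_brass = ln(0.125/0.108)/(2πk) = 0.1462/(2π·95.3) = 2.441×10^-4 m·K/W
  R'_aerogel blanket = ln(0.167/0.125)/(2πk) = 0.2897/(2π·0.0132) = 3.493 m·K/W
ΣR = 2.441×10^-4 + 3.493 = 3.493 m·K/W
Q' = ΔT/ΣR = (107 °C − 4.24 °C)/3.493 = 29.4 W/m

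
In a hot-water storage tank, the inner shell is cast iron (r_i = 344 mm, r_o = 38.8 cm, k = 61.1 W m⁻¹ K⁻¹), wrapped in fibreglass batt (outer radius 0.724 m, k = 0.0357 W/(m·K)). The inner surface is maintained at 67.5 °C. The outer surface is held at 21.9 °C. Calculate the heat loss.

Q = 17.1 W

Resistance network (inner→outer):
  R_cast iron = (1/0.344 − 1/0.388)/(4πk) = 0.3297/(4π·61.1) = 4.293×10^-4 K/W
  R_fibreglass batt = (1/0.388 − 1/0.724)/(4πk) = 1.196/(4π·0.0357) = 2.666 K/W
ΣR = 4.293×10^-4 + 2.666 = 2.666 K/W
Q = ΔT/ΣR = (67.5 °C − 21.9 °C)/2.666 = 17.1 W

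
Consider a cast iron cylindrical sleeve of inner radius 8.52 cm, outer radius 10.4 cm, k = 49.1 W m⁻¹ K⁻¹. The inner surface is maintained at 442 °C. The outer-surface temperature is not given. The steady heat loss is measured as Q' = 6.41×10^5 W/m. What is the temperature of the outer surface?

T_out = 27.7 °C

Series resistances:
  R'_cast iron = ln(0.104/0.0852)/(2πk) = 0.1994/(2π·49.1) = 6.463×10^-4 m·K/W
ΣR = 6.463×10^-4 m·K/W
ΔT = Q'·ΣR = 6.41×10^5 × 6.463×10^-4 = 414.3 K
Heat flows outward, so T_out = T_in − ΔT = 442 − 414.3 = 27.7 °C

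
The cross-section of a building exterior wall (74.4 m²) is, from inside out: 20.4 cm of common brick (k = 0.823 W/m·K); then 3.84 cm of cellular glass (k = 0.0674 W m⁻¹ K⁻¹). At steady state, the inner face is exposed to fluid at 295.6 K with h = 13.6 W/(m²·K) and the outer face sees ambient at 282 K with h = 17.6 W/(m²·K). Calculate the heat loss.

Resistance network (inner→outer):
  R_conv,in = 1/(hA) = 1/(13.6·74.4) = 9.883×10^-4 K/W
  R_common brick = L/(kA) = 0.204/(0.823·74.4) = 0.003332 K/W
  R_cellular glass = L/(kA) = 0.0384/(0.0674·74.4) = 0.007658 K/W
  R_conv,out = 1/(hA) = 1/(17.6·74.4) = 7.637×10^-4 K/W
ΣR = 9.883×10^-4 + 0.003332 + 0.007658 + 7.637×10^-4 = 0.01274 K/W
Q = ΔT/ΣR = (295.6 K − 282 K)/0.01274 = 1070 W

Q = 1070 W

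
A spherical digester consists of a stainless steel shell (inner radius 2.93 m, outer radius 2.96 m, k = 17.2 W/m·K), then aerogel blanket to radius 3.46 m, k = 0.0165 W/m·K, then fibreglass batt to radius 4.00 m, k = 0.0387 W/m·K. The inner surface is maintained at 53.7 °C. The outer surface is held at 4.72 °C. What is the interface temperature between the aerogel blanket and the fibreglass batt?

Treat each layer as a resistance in series:
  R_stainless steel = (1/2.93 − 1/2.96)/(4πk) = 0.003459/(4π·17.2) = 1.600×10^-5 K/W
  R_aerogel blanket = (1/2.96 − 1/3.46)/(4πk) = 0.04882/(4π·0.0165) = 0.2355 K/W
  R_fibreglass batt = (1/3.46 − 1/4.00)/(4πk) = 0.03902/(4π·0.0387) = 0.08023 K/W
ΣR = 1.600×10^-5 + 0.2355 + 0.08023 = 0.3157 K/W
Q = ΔT/ΣR = (53.7 °C − 4.72 °C)/0.3157 = 155.1 W
From the inner boundary to the aerogel blanket/fibreglass batt interface, ΣR_partial = 0.2355 K/W.
T_interface = T_in − Q·ΣR_partial = 53.7 °C − (155.1)(0.2355) = 17.2 °C

T = 17.2 °C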